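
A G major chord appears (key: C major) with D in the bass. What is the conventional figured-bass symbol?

6/4

D is the fifth of G major, so the chord is in second inversion.
A triad in second inversion is figured 6/4, conventionally abbreviated 6/4.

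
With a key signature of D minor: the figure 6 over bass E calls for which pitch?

Counting 5 letter steps above E lands on C; in D minor, that letter is C.

C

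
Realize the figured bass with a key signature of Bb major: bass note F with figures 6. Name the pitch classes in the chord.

The written figures 6 are shorthand for 6/3: the 3 is implied.
A third above F in this key is A.
A sixth above F in this key is D.
Together with the bass F, this spells D minor in first inversion.

F, A, D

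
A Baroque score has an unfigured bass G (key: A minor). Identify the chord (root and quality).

An unfigured bass indicates a triad in root position.
In root position the bass is the root, so the root is G.
The chord tones are G, B, D, giving G major.

G major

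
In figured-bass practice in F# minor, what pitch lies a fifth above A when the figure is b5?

Eb

Counting 4 letter steps above A lands on E; in F# minor, that letter is E.
The b5 figure lowers it a semitone, giving Eb.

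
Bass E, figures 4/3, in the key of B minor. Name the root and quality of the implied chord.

A dominant seventh

The figures 4/3 indicate a seventh chord in second inversion.
In second inversion the root lies a fourth above the bass: a fourth above E in B minor is A.
The chord tones are E, G, A, C#, giving A dominant seventh.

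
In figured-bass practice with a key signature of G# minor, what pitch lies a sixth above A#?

Counting 5 letter steps above A# lands on F; in G# minor, that letter is F#.

F#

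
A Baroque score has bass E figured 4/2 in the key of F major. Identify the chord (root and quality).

The figures 4/2 indicate a seventh chord in third inversion.
In third inversion the root lies a second above the bass: a second above E in F major is F.
The chord tones are E, F, A, C, giving F major seventh.

F major seventh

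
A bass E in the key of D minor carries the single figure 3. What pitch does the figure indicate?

Counting 2 letter steps above E lands on G; in D minor, that letter is G.

G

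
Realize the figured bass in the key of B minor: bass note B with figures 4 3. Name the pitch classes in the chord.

The written figures 4 3 are shorthand for 6/4/3: the 6 is implied.
A third above B in this key is D.
A fourth above B in this key is E.
A sixth above B in this key is G.
Together with the bass B, this spells E minor seventh in second inversion.

B, D, E, G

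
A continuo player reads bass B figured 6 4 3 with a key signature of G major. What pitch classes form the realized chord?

B, D, E, G

A third above B in this key is D.
A fourth above B in this key is E.
A sixth above B in this key is G.
Together with the bass B, this spells E minor seventh in second inversion.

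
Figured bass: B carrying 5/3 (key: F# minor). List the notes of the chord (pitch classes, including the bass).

A third above B in this key is D.
A fifth above B in this key is F#.
Together with the bass B, this spells B minor in root position.

B, D, F#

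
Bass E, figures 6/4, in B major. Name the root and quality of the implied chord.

The figures 6/4 indicate a triad in second inversion.
In second inversion the root lies a fourth above the bass: a fourth above E in B major is A#.
The chord tones are E, A#, C#, giving A# diminished.

A# diminished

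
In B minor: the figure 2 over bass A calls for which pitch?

Counting 1 letter step above A lands on B; in B minor, that letter is B.

B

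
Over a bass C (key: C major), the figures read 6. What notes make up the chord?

The written figures 6 are shorthand for 6/3: the 3 is implied.
A third above C in this key is E.
A sixth above C in this key is A.
Together with the bass C, this spells A minor in first inversion.

C, E, A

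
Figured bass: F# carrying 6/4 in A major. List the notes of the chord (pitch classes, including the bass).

A fourth above F# in this key is B.
A sixth above F# in this key is D.
Together with the bass F#, this spells B minor in second inversion.

F#, B, D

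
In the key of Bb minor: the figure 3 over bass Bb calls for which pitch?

Counting 2 letter steps above Bb lands on D; in Bb minor, that letter is Db.

Db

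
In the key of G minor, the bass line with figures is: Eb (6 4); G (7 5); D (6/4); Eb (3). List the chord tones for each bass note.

Eb, A, C | G, Bb, D, F | D, G, Bb | Eb, G, Bb

Eb (6/4): Eb, A, C.
G (7/5/3): G, Bb, D, F.
D (6/4): D, G, Bb.
Eb (5/3): Eb, G, Bb.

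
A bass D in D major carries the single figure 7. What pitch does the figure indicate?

Counting 6 letter steps above D lands on C; in D major, that letter is C#.

C#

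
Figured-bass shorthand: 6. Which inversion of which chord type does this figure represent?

6 is shorthand for 6/3.
Intervals of 6/3 above the bass form a triad; the bass is the third, so this is first inversion.

triad, first inversion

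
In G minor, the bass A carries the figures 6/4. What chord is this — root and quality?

The figures 6/4 indicate a triad in second inversion.
In second inversion the root lies a fourth above the bass: a fourth above A in G minor is D.
The chord tones are A, D, F, giving D minor.

D minor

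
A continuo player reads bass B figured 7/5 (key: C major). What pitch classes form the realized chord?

The written figures 7/5 are shorthand for 7/5/3: the 3 is implied.
A third above B in this key is D.
A fifth above B in this key is F.
A seventh above B in this key is A.
Together with the bass B, this spells B half-diminished seventh in root position.

B, D, F, A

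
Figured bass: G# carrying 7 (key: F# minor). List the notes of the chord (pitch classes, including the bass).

The written figures 7 are shorthand for 7/5/3: the 5/3 are implied.
A third above G# in this key is B.
A fifth above G# in this key is D.
A seventh above G# in this key is F#.
Together with the bass G#, this spells G# half-diminished seventh in root position.

G#, B, D, F#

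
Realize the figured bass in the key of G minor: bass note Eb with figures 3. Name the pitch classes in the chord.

The written figures 3 are shorthand for 5/3: the 5 is implied.
A third above Eb in this key is G.
A fifth above Eb in this key is Bb.
Together with the bass Eb, this spells Eb major in root position.

Eb, G, Bb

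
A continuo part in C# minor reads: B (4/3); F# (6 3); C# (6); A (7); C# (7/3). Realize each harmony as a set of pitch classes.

B (6/4/3): B, D#, E, G#.
F# (6/3): F#, A, D#.
C# (6/3): C#, E, A.
A (7/5/3): A, C#, E, G#.
C# (7/5/3): C#, E, G#, B.

B, D#, E, G# | F#, A, D# | C#, E, A | A, C#, E, G# | C#, E, G#, B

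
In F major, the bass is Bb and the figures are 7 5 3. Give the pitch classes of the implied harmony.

A third above Bb in this key is D.
A fifth above Bb in this key is F.
A seventh above Bb in this key is A.
Together with the bass Bb, this spells Bb major seventh in root position.

Bb, D, F, A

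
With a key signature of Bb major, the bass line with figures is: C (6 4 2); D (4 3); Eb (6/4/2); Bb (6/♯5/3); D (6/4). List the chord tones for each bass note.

C, D, F, A | D, F, G, Bb | Eb, F, A, C | Bb, D, F#, G | D, G, Bb

C (6/4/2): C, D, F, A.
D (6/4/3): D, F, G, Bb.
Eb (6/4/2): Eb, F, A, C.
Bb (6/#5/3): Bb, D, F#, G.
D (6/4): D, G, Bb.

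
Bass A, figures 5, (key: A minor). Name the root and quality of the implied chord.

The figures 5 indicate a triad in root position.
In root position the bass is the root, so the root is A.
The chord tones are A, C, E, giving A minor.

A minor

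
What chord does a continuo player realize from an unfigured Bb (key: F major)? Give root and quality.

Bb major

An unfigured bass indicates a triad in root position.
In root position the bass is the root, so the root is Bb.
The chord tones are Bb, D, F, giving Bb major.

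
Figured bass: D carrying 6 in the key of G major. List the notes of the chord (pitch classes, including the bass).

The written figures 6 are shorthand for 6/3: the 3 is implied.
A third above D in this key is F#.
A sixth above D in this key is B.
Together with the bass D, this spells B minor in first inversion.

D, F#, B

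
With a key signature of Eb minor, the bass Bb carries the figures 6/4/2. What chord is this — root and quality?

The figures 6/4/2 indicate a seventh chord in third inversion.
In third inversion the root lies a second above the bass: a second above Bb in Eb minor is Cb.
The chord tones are Bb, Cb, Eb, Gb, giving Cb major seventh.

Cb major seventh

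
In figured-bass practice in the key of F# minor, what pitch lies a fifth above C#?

Counting 4 letter steps above C# lands on G; in F# minor, that letter is G#.

G#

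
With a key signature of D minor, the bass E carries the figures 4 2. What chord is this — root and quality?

F major seventh

The figures 4 2 indicate a seventh chord in third inversion.
In third inversion the root lies a second above the bass: a second above E in D minor is F.
The chord tones are E, F, A, C, giving F major seventh.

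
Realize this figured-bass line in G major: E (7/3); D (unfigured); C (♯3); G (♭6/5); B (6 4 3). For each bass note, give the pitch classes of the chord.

E, G, B, D | D, F#, A | C, E#, G | G, B, D, Eb | B, D, E, G

E (7/5/3): E, G, B, D.
D (5/3): D, F#, A.
C (5/#3): C, E#, G.
G (b6/5/3): G, B, D, Eb.
B (6/4/3): B, D, E, G.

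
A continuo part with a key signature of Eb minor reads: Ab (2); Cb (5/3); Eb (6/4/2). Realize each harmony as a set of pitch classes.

Ab, Bb, Db, F | Cb, Eb, Gb | Eb, F, Ab, Cb

Ab (6/4/2): Ab, Bb, Db, F.
Cb (5/3): Cb, Eb, Gb.
Eb (6/4/2): Eb, F, Ab, Cb.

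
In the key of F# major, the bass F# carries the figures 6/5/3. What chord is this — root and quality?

D# minor seventh

The figures 6/5/3 indicate a seventh chord in first inversion.
In first inversion the root lies a sixth above the bass: a sixth above F# in F# major is D#.
The chord tones are F#, A#, C#, D#, giving D# minor seventh.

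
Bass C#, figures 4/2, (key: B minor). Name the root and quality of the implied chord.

The figures 4/2 indicate a seventh chord in third inversion.
In third inversion the root lies a second above the bass: a second above C# in B minor is D.
The chord tones are C#, D, F#, A, giving D major seventh.

D major seventh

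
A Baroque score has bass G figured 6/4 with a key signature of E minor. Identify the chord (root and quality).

C major

The figures 6/4 indicate a triad in second inversion.
In second inversion the root lies a fourth above the bass: a fourth above G in E minor is C.
The chord tones are G, C, E, giving C major.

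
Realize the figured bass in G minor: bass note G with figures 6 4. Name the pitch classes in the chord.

G, C, Eb

A fourth above G in this key is C.
A sixth above G in this key is Eb.
Together with the bass G, this spells C minor in second inversion.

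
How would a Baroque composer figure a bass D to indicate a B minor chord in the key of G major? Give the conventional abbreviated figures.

D is the third of B minor, so the chord is in first inversion.
A triad in first inversion is figured 6/3, conventionally abbreviated 6.

6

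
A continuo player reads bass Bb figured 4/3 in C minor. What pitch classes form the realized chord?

Bb, D, Eb, G

The written figures 4/3 are shorthand for 6/4/3: the 6 is implied.
A third above Bb in this key is D.
A fourth above Bb in this key is Eb.
A sixth above Bb in this key is G.
Together with the bass Bb, this spells Eb major seventh in second inversion.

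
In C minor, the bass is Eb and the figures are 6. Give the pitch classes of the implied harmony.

The written figures 6 are shorthand for 6/3: the 3 is implied.
A third above Eb in this key is G.
A sixth above Eb in this key is C.
Together with the bass Eb, this spells C minor in first inversion.

Eb, G, C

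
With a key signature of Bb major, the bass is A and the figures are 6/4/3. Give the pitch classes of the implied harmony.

A, C, D, F

A third above A in this key is C.
A fourth above A in this key is D.
A sixth above A in this key is F.
Together with the bass A, this spells D minor seventh in second inversion.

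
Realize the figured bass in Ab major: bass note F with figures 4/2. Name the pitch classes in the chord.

The written figures 4/2 are shorthand for 6/4/2: the 6 is implied.
A second above F in this key is G.
A fourth above F in this key is Bb.
A sixth above F in this key is Db.
Together with the bass F, this spells G half-diminished seventh in third inversion.

F, G, Bb, Db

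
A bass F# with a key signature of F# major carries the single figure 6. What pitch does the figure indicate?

D#

Counting 5 letter steps above F# lands on D; in F# major, that letter is D#.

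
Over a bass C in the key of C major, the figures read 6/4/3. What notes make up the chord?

C, E, F, A

A third above C in this key is E.
A fourth above C in this key is F.
A sixth above C in this key is A.
Together with the bass C, this spells F major seventh in second inversion.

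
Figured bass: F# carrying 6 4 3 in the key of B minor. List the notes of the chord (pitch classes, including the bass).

F#, A, B, D

A third above F# in this key is A.
A fourth above F# in this key is B.
A sixth above F# in this key is D.
Together with the bass F#, this spells B minor seventh in second inversion.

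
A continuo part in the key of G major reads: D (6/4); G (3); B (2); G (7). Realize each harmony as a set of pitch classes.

D, G, B | G, B, D | B, C, E, G | G, B, D, F#

D (6/4): D, G, B.
G (5/3): G, B, D.
B (6/4/2): B, C, E, G.
G (7/5/3): G, B, D, F#.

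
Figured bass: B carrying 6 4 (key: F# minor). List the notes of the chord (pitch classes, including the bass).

A fourth above B in this key is E.
A sixth above B in this key is G#.
Together with the bass B, this spells E major in second inversion.

B, E, G#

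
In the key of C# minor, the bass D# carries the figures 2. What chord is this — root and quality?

E major seventh

The figures 2 indicate a seventh chord in third inversion.
In third inversion the root lies a second above the bass: a second above D# in C# minor is E.
The chord tones are D#, E, G#, B, giving E major seventh.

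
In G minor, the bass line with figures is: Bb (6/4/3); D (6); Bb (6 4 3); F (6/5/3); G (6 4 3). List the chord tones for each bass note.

Bb, D, Eb, G | D, F, Bb | Bb, D, Eb, G | F, A, C, D | G, Bb, C, Eb

Bb (6/4/3): Bb, D, Eb, G.
D (6/3): D, F, Bb.
Bb (6/4/3): Bb, D, Eb, G.
F (6/5/3): F, A, C, D.
G (6/4/3): G, Bb, C, Eb.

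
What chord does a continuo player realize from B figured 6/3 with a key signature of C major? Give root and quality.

The figures 6/3 indicate a triad in first inversion.
In first inversion the root lies a sixth above the bass: a sixth above B in C major is G.
The chord tones are B, D, G, giving G major.

G major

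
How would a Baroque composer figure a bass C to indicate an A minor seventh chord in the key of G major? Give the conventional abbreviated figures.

C is the third of A minor seventh, so the chord is in first inversion.
A seventh chord in first inversion is figured 6/5/3, conventionally abbreviated 6/5.

6/5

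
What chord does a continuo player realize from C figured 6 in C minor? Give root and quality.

The figures 6 indicate a triad in first inversion.
In first inversion the root lies a sixth above the bass: a sixth above C in C minor is Ab.
The chord tones are C, Eb, Ab, giving Ab major.

Ab major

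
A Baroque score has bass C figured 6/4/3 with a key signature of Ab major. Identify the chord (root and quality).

F minor seventh

The figures 6/4/3 indicate a seventh chord in second inversion.
In second inversion the root lies a fourth above the bass: a fourth above C in Ab major is F.
The chord tones are C, Eb, F, Ab, giving F minor seventh.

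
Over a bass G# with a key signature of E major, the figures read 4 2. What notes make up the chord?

The written figures 4 2 are shorthand for 6/4/2: the 6 is implied.
A second above G# in this key is A.
A fourth above G# in this key is C#.
A sixth above G# in this key is E.
Together with the bass G#, this spells A major seventh in third inversion.

G#, A, C#, E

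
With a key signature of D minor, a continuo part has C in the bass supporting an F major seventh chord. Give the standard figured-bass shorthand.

C is the fifth of F major seventh, so the chord is in second inversion.
A seventh chord in second inversion is figured 6/4/3, conventionally abbreviated 4/3.

4/3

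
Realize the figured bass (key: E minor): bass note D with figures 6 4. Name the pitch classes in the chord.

D, G, B

A fourth above D in this key is G.
A sixth above D in this key is B.
Together with the bass D, this spells G major in second inversion.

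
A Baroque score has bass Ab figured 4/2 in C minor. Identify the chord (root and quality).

The figures 4/2 indicate a seventh chord in third inversion.
In third inversion the root lies a second above the bass: a second above Ab in C minor is Bb.
The chord tones are Ab, Bb, D, F, giving Bb dominant seventh.

Bb dominant seventh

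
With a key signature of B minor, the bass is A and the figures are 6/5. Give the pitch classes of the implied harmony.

The written figures 6/5 are shorthand for 6/5/3: the 3 is implied.
A third above A in this key is C#.
A fifth above A in this key is E.
A sixth above A in this key is F#.
Together with the bass A, this spells F# minor seventh in first inversion.

A, C#, E, F#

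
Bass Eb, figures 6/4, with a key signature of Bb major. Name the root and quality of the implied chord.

The figures 6/4 indicate a triad in second inversion.
In second inversion the root lies a fourth above the bass: a fourth above Eb in Bb major is A.
The chord tones are Eb, A, C, giving A diminished.

A diminished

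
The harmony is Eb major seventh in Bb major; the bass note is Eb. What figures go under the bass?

7

Eb is the root of Eb major seventh, so the chord is in root position.
A seventh chord in root position is figured 7/5/3, conventionally abbreviated 7.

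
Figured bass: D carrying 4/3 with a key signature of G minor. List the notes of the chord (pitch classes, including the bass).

D, F, G, Bb

The written figures 4/3 are shorthand for 6/4/3: the 6 is implied.
A third above D in this key is F.
A fourth above D in this key is G.
A sixth above D in this key is Bb.
Together with the bass D, this spells G minor seventh in second inversion.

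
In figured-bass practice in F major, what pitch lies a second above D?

Counting 1 letter step above D lands on E; in F major, that letter is E.

E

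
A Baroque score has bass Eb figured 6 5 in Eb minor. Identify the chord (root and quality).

The figures 6 5 indicate a seventh chord in first inversion.
In first inversion the root lies a sixth above the bass: a sixth above Eb in Eb minor is Cb.
The chord tones are Eb, Gb, Bb, Cb, giving Cb major seventh.

Cb major seventh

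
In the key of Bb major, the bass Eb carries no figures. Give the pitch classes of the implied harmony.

An unfigured bass implies 5/3.
A third above Eb in this key is G.
A fifth above Eb in this key is Bb.
Together with the bass Eb, this spells Eb major in root position.

Eb, G, Bb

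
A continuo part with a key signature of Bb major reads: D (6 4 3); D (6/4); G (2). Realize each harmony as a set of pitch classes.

D, F, G, Bb | D, G, Bb | G, A, C, Eb

D (6/4/3): D, F, G, Bb.
D (6/4): D, G, Bb.
G (6/4/2): G, A, C, Eb.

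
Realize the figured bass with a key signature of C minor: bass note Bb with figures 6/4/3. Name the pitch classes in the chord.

Bb, D, Eb, G

A third above Bb in this key is D.
A fourth above Bb in this key is Eb.
A sixth above Bb in this key is G.
Together with the bass Bb, this spells Eb major seventh in second inversion.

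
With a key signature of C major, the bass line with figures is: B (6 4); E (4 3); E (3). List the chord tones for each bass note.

B (6/4): B, E, G.
E (6/4/3): E, G, A, C.
E (5/3): E, G, B.

B, E, G | E, G, A, C | E, G, B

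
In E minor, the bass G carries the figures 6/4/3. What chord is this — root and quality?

C major seventh

The figures 6/4/3 indicate a seventh chord in second inversion.
In second inversion the root lies a fourth above the bass: a fourth above G in E minor is C.
The chord tones are G, B, C, E, giving C major seventh.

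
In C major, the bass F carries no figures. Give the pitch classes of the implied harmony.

F, A, C

An unfigured bass implies 5/3.
A third above F in this key is A.
A fifth above F in this key is C.
Together with the bass F, this spells F major in root position.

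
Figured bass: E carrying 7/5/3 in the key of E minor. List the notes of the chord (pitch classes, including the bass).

E, G, B, D

A third above E in this key is G.
A fifth above E in this key is B.
A seventh above E in this key is D.
Together with the bass E, this spells E minor seventh in root position.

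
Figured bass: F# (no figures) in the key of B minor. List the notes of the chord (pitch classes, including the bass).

An unfigured bass implies 5/3.
A third above F# in this key is A.
A fifth above F# in this key is C#.
Together with the bass F#, this spells F# minor in root position.

F#, A, C#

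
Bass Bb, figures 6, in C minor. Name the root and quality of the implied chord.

The figures 6 indicate a triad in first inversion.
In first inversion the root lies a sixth above the bass: a sixth above Bb in C minor is G.
The chord tones are Bb, D, G, giving G minor.

G minor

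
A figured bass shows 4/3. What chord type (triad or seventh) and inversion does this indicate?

seventh chord, second inversion

4/3 is shorthand for 6/4/3.
Intervals of 6/4/3 above the bass form a seventh chord; the bass is the fifth, so this is second inversion.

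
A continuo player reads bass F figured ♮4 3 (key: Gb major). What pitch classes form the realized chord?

The written figures ♮4 3 are shorthand for 6/4/3: the 6 is implied.
A third above F in this key is Ab.
A fourth above F in this key is Bb, made natural (B) by the ♮ figure.
A sixth above F in this key is Db.

F, Ab, B, Db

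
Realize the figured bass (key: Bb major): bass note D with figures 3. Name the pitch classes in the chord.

The written figures 3 are shorthand for 5/3: the 5 is implied.
A third above D in this key is F.
A fifth above D in this key is A.
Together with the bass D, this spells D minor in root position.

D, F, A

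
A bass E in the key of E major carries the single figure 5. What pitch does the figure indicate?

Counting 4 letter steps above E lands on B; in E major, that letter is B.

B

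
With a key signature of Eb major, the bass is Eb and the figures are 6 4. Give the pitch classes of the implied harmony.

Eb, Ab, C

A fourth above Eb in this key is Ab.
A sixth above Eb in this key is C.
Together with the bass Eb, this spells Ab major in second inversion.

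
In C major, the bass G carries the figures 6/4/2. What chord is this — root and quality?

A minor seventh

The figures 6/4/2 indicate a seventh chord in third inversion.
In third inversion the root lies a second above the bass: a second above G in C major is A.
The chord tones are G, A, C, E, giving A minor seventh.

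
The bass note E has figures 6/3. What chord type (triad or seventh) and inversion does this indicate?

Intervals of 6/3 above the bass form a triad; the bass is the third, so this is first inversion.

triad, first inversion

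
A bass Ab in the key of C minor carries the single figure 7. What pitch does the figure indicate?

G

Counting 6 letter steps above Ab lands on G; in C minor, that letter is G.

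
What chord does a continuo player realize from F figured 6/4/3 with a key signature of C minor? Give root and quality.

The figures 6/4/3 indicate a seventh chord in second inversion.
In second inversion the root lies a fourth above the bass: a fourth above F in C minor is Bb.
The chord tones are F, Ab, Bb, D, giving Bb dominant seventh.

Bb dominant seventh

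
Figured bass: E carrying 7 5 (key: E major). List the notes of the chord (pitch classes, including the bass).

The written figures 7 5 are shorthand for 7/5/3: the 3 is implied.
A third above E in this key is G#.
A fifth above E in this key is B.
A seventh above E in this key is D#.
Together with the bass E, this spells E major seventh in root position.

E, G#, B, D#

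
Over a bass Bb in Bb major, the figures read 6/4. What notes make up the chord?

Bb, Eb, G

A fourth above Bb in this key is Eb.
A sixth above Bb in this key is G.
Together with the bass Bb, this spells Eb major in second inversion.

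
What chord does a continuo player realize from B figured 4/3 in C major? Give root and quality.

The figures 4/3 indicate a seventh chord in second inversion.
In second inversion the root lies a fourth above the bass: a fourth above B in C major is E.
The chord tones are B, D, E, G, giving E minor seventh.

E minor seventh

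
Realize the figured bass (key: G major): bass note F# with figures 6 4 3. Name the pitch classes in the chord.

F#, A, B, D

A third above F# in this key is A.
A fourth above F# in this key is B.
A sixth above F# in this key is D.
Together with the bass F#, this spells B minor seventh in second inversion.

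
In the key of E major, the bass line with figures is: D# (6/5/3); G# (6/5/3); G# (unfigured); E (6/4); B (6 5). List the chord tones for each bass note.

D# (6/5/3): D#, F#, A, B.
G# (6/5/3): G#, B, D#, E.
G# (5/3): G#, B, D#.
E (6/4): E, A, C#.
B (6/5/3): B, D#, F#, G#.

D#, F#, A, B | G#, B, D#, E | G#, B, D# | E, A, C# | B, D#, F#, G#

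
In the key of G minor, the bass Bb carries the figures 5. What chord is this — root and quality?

The figures 5 indicate a triad in root position.
In root position the bass is the root, so the root is Bb.
The chord tones are Bb, D, F, giving Bb major.

Bb major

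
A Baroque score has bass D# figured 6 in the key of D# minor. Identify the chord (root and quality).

The figures 6 indicate a triad in first inversion.
In first inversion the root lies a sixth above the bass: a sixth above D# in D# minor is B.
The chord tones are D#, F#, B, giving B major.

B major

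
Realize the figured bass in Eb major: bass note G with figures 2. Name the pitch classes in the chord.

The written figures 2 are shorthand for 6/4/2: the 6/4 are implied.
A second above G in this key is Ab.
A fourth above G in this key is C.
A sixth above G in this key is Eb.
Together with the bass G, this spells Ab major seventh in third inversion.

G, Ab, C, Eb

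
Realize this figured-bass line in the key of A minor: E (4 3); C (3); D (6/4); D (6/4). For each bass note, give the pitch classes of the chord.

E (6/4/3): E, G, A, C.
C (5/3): C, E, G.
D (6/4): D, G, B.
D (6/4): D, G, B.

E, G, A, C | C, E, G | D, G, B | D, G, B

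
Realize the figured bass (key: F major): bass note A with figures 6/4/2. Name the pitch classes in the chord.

A second above A in this key is Bb.
A fourth above A in this key is D.
A sixth above A in this key is F.
Together with the bass A, this spells Bb major seventh in third inversion.

A, Bb, D, F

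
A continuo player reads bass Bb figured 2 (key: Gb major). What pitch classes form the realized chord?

Bb, Cb, Eb, Gb

The written figures 2 are shorthand for 6/4/2: the 6/4 are implied.
A second above Bb in this key is Cb.
A fourth above Bb in this key is Eb.
A sixth above Bb in this key is Gb.
Together with the bass Bb, this spells Cb major seventh in third inversion.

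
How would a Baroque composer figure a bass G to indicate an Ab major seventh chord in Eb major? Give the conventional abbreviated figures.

G is the seventh of Ab major seventh, so the chord is in third inversion.
A seventh chord in third inversion is figured 6/4/2, conventionally abbreviated 4/2.

4/2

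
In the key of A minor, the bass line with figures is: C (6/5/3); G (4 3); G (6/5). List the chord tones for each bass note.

C (6/5/3): C, E, G, A.
G (6/4/3): G, B, C, E.
G (6/5/3): G, B, D, E.

C, E, G, A | G, B, C, E | G, B, D, E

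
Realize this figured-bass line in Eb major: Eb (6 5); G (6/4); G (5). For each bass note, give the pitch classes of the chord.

Eb (6/5/3): Eb, G, Bb, C.
G (6/4): G, C, Eb.
G (5/3): G, Bb, D.

Eb, G, Bb, C | G, C, Eb | G, Bb, D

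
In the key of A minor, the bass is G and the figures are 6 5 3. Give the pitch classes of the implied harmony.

A third above G in this key is B.
A fifth above G in this key is D.
A sixth above G in this key is E.
Together with the bass G, this spells E minor seventh in first inversion.

G, B, D, E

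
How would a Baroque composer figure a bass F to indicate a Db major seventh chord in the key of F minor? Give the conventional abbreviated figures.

F is the third of Db major seventh, so the chord is in first inversion.
A seventh chord in first inversion is figured 6/5/3, conventionally abbreviated 6/5.

6/5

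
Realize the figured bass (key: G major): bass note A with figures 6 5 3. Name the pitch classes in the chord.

A third above A in this key is C.
A fifth above A in this key is E.
A sixth above A in this key is F#.
Together with the bass A, this spells F# half-diminished seventh in first inversion.

A, C, E, F#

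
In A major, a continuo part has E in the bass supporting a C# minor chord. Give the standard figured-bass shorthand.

6

E is the third of C# minor, so the chord is in first inversion.
A triad in first inversion is figured 6/3, conventionally abbreviated 6.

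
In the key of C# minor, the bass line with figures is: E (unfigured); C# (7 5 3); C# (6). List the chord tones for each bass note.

E (5/3): E, G#, B.
C# (7/5/3): C#, E, G#, B.
C# (6/3): C#, E, A.

E, G#, B | C#, E, G#, B | C#, E, A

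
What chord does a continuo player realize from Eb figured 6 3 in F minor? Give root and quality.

The figures 6 3 indicate a triad in first inversion.
In first inversion the root lies a sixth above the bass: a sixth above Eb in F minor is C.
The chord tones are Eb, G, C, giving C minor.

C minor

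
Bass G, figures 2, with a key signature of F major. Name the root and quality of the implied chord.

The figures 2 indicate a seventh chord in third inversion.
In third inversion the root lies a second above the bass: a second above G in F major is A.
The chord tones are G, A, C, E, giving A minor seventh.

A minor seventh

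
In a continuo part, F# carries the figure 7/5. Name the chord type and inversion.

7/5 is shorthand for 7/5/3.
Intervals of 7/5/3 above the bass form a seventh chord; the bass is the root, so this is root position.

seventh chord, root position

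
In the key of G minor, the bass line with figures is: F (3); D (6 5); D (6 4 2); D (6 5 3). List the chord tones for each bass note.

F, A, C | D, F, A, Bb | D, Eb, G, Bb | D, F, A, Bb

F (5/3): F, A, C.
D (6/5/3): D, F, A, Bb.
D (6/4/2): D, Eb, G, Bb.
D (6/5/3): D, F, A, Bb.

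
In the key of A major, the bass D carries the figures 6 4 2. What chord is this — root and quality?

The figures 6 4 2 indicate a seventh chord in third inversion.
In third inversion the root lies a second above the bass: a second above D in A major is E.
The chord tones are D, E, G#, B, giving E dominant seventh.

E dominant seventh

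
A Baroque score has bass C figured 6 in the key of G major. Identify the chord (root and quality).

A minor

The figures 6 indicate a triad in first inversion.
In first inversion the root lies a sixth above the bass: a sixth above C in G major is A.
The chord tones are C, E, A, giving A minor.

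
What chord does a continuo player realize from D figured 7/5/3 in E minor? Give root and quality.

D dominant seventh

The figures 7/5/3 indicate a seventh chord in root position.
In root position the bass is the root, so the root is D.
The chord tones are D, F#, A, C, giving D dominant seventh.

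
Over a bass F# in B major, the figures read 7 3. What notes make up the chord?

F#, A#, C#, E

The written figures 7 3 are shorthand for 7/5/3: the 5 is implied.
A third above F# in this key is A#.
A fifth above F# in this key is C#.
A seventh above F# in this key is E.
Together with the bass F#, this spells F# dominant seventh in root position.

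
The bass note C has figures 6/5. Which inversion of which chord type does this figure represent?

seventh chord, first inversion

6/5 is shorthand for 6/5/3.
Intervals of 6/5/3 above the bass form a seventh chord; the bass is the third, so this is first inversion.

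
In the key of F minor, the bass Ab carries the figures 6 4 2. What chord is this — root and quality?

Bb minor seventh

The figures 6 4 2 indicate a seventh chord in third inversion.
In third inversion the root lies a second above the bass: a second above Ab in F minor is Bb.
The chord tones are Ab, Bb, Db, F, giving Bb minor seventh.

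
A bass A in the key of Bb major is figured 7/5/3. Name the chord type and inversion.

seventh chord, root position

Intervals of 7/5/3 above the bass form a seventh chord; the bass is the root, so this is root position.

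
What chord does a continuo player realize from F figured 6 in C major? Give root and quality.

D minor

The figures 6 indicate a triad in first inversion.
In first inversion the root lies a sixth above the bass: a sixth above F in C major is D.
The chord tones are F, A, D, giving D minor.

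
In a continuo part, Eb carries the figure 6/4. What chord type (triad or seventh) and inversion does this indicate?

triad, second inversion

Intervals of 6/4 above the bass form a triad; the bass is the fifth, so this is second inversion.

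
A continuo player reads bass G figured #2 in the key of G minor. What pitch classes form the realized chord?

The written figures #2 are shorthand for 6/4/2: the 6/4 are implied.
A second above G in this key is A, raised to A# by the sharp.
A fourth above G in this key is C.
A sixth above G in this key is Eb.

G, A#, C, Eb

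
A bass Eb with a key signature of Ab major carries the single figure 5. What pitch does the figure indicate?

Counting 4 letter steps above Eb lands on B; in Ab major, that letter is Bb.

Bb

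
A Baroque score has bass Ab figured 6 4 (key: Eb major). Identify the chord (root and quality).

The figures 6 4 indicate a triad in second inversion.
In second inversion the root lies a fourth above the bass: a fourth above Ab in Eb major is D.
The chord tones are Ab, D, F, giving D diminished.

D diminished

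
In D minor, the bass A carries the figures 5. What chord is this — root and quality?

A minor

The figures 5 indicate a triad in root position.
In root position the bass is the root, so the root is A.
The chord tones are A, C, E, giving A minor.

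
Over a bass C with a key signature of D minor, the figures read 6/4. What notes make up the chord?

C, F, A

A fourth above C in this key is F.
A sixth above C in this key is A.
Together with the bass C, this spells F major in second inversion.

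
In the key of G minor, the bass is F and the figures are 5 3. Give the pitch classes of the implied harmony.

F, A, C

A third above F in this key is A.
A fifth above F in this key is C.
Together with the bass F, this spells F major in root position.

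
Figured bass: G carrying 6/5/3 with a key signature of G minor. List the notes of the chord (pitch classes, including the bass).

G, Bb, D, Eb

A third above G in this key is Bb.
A fifth above G in this key is D.
A sixth above G in this key is Eb.
Together with the bass G, this spells Eb major seventh in first inversion.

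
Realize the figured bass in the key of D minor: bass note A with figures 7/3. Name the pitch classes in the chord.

A, C, E, G

The written figures 7/3 are shorthand for 7/5/3: the 5 is implied.
A third above A in this key is C.
A fifth above A in this key is E.
A seventh above A in this key is G.
Together with the bass A, this spells A minor seventh in root position.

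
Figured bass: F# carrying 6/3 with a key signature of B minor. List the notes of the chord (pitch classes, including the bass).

F#, A, D

A third above F# in this key is A.
A sixth above F# in this key is D.
Together with the bass F#, this spells D major in first inversion.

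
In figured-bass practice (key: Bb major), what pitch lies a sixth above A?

F

Counting 5 letter steps above A lands on F; in Bb major, that letter is F.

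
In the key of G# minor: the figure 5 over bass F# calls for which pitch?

C#

Counting 4 letter steps above F# lands on C; in G# minor, that letter is C#.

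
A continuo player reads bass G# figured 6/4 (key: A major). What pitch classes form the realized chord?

G#, C#, E

A fourth above G# in this key is C#.
A sixth above G# in this key is E.
Together with the bass G#, this spells C# minor in second inversion.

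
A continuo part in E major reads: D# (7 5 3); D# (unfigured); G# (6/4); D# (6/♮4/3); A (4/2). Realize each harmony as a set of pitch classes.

D# (7/5/3): D#, F#, A, C#.
D# (5/3): D#, F#, A.
G# (6/4): G#, C#, E.
D# (6/♮4/3): D#, F#, G, B.
A (6/4/2): A, B, D#, F#.

D#, F#, A, C# | D#, F#, A | G#, C#, E | D#, F#, G, B | A, B, D#, F#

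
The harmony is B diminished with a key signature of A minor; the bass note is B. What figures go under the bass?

B is the root of B diminished, so the chord is in root position.
A triad in root position is figured 5/3, conventionally abbreviated (no figures — root-position triad).

no figures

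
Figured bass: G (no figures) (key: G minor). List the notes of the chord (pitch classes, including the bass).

An unfigured bass implies 5/3.
A third above G in this key is Bb.
A fifth above G in this key is D.
Together with the bass G, this spells G minor in root position.

G, Bb, D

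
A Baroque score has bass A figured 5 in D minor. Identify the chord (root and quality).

A minor

The figures 5 indicate a triad in root position.
In root position the bass is the root, so the root is A.
The chord tones are A, C, E, giving A minor.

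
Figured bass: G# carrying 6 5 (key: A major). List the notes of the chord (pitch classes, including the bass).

G#, B, D, E

The written figures 6 5 are shorthand for 6/5/3: the 3 is implied.
A third above G# in this key is B.
A fifth above G# in this key is D.
A sixth above G# in this key is E.
Together with the bass G#, this spells E dominant seventh in first inversion.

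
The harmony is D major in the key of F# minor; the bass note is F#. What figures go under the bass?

F# is the third of D major, so the chord is in first inversion.
A triad in first inversion is figured 6/3, conventionally abbreviated 6.

6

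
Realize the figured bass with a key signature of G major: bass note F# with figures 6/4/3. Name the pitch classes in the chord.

A third above F# in this key is A.
A fourth above F# in this key is B.
A sixth above F# in this key is D.
Together with the bass F#, this spells B minor seventh in second inversion.

F#, A, B, D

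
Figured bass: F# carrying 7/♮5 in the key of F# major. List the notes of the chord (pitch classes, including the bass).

F#, A#, C, E#

The written figures 7/♮5 are shorthand for 7/5/3: the 3 is implied.
A third above F# in this key is A#.
A fifth above F# in this key is C#, made natural (C) by the ♮ figure.
A seventh above F# in this key is E#.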